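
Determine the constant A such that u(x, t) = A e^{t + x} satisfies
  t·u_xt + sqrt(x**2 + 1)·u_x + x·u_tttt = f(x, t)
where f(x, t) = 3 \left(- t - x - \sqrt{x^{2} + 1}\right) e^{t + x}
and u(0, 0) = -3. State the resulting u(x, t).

Substitute the ansatz u = A e^{t + x} into the left-hand side.
Derivatives of the ansatz:
  u_xt = A e^{t} e^{x}
  u_x = A e^{t} e^{x}
  u_tttt = A e^{t} e^{x}
Term by term:
  t·u_xt = A t e^{t} e^{x}
  sqrt(x**2 + 1)·u_x = A \sqrt{x^{2} + 1} e^{t} e^{x}
  x·u_tttt = A x e^{t} e^{x}
So the left-hand side equals
  A t e^{t} e^{x} + A x e^{t} e^{x} + A \sqrt{x^{2} + 1} e^{t} e^{x}
This must equal f(x, t) identically; expanded, f = - 3 t e^{t} e^{x} - 3 x e^{t} e^{x} - 3 \sqrt{x^{2} + 1} e^{t} e^{x}.
Matching coefficients of the independent functions:
  [t e^{t} e^{x}, x e^{t} e^{x}, \sqrt{x^{2} + 1} e^{t} e^{x}]:  A = -3
Solving: A = -3.
Check against the point condition:
  u(0, 0) = -3  ⟹  A = -3  ✓
Hence u(x, t) = - 3 e^{t + x}.

Answer: u(x, t) = - 3 e^{t + x}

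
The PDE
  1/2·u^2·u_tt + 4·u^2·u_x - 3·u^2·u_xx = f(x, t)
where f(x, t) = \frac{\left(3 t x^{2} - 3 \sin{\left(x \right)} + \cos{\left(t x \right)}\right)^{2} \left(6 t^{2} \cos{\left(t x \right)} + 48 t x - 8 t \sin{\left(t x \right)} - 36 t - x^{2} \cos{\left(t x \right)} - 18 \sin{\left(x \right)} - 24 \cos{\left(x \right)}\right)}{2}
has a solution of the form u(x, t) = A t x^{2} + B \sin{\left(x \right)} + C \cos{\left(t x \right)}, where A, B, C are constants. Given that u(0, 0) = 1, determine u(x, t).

Substitute the ansatz u = A t x^{2} + B \sin{\left(x \right)} + C \cos{\left(t x \right)} into the left-hand side.
Derivatives of the ansatz:
  u_tt = - C x^{2} \cos{\left(t x \right)}
  u_x = 2 A t x + B \cos{\left(x \right)} - C t \sin{\left(t x \right)}
  u_xx = 2 A t - B \sin{\left(x \right)} - C t^{2} \cos{\left(t x \right)}
Term by term:
  1/2·u^2·u_tt = - \frac{A^{2} C t^{2} x^{6} \cos{\left(t x \right)}}{2} - A B C t x^{4} \sin{\left(x \right)} \cos{\left(t x \right)} - A C^{2} t x^{4} \cos^{2}{\left(t x \right)} - \frac{B^{2} C x^{2} \sin^{2}{\left(x \right)} \cos{\left(t x \right)}}{2} - B C^{2} x^{2} \sin{\left(x \right)} \cos^{2}{\left(t x \right)} - \frac{C^{3} x^{2} \cos^{3}{\left(t x \right)}}{2}
  4·u^2·u_x = 8 A^{3} t^{3} x^{5} + 4 A^{2} B t^{2} x^{4} \cos{\left(x \right)} + 16 A^{2} B t^{2} x^{3} \sin{\left(x \right)} - 4 A^{2} C t^{3} x^{4} \sin{\left(t x \right)} + 16 A^{2} C t^{2} x^{3} \cos{\left(t x \right)} + 8 A B^{2} t x^{2} \sin{\left(x \right)} \cos{\left(x \right)} + 8 A B^{2} t x \sin^{2}{\left(x \right)} - 8 A B C t^{2} x^{2} \sin{\left(x \right)} \sin{\left(t x \right)} + 8 A B C t x^{2} \cos{\left(x \right)} \cos{\left(t x \right)} + 16 A B C t x \sin{\left(x \right)} \cos{\left(t x \right)} - 8 A C^{2} t^{2} x^{2} \sin{\left(t x \right)} \cos{\left(t x \right)} + 8 A C^{2} t x \cos^{2}{\left(t x \right)} + 4 B^{3} \sin^{2}{\left(x \right)} \cos{\left(x \right)} - 4 B^{2} C t \sin^{2}{\left(x \right)} \sin{\left(t x \right)} + 8 B^{2} C \sin{\left(x \right)} \cos{\left(x \right)} \cos{\left(t x \right)} - 8 B C^{2} t \sin{\left(x \right)} \sin{\left(t x \right)} \cos{\left(t x \right)} + 4 B C^{2} \cos{\left(x \right)} \cos^{2}{\left(t x \right)} - 4 C^{3} t \sin{\left(t x \right)} \cos^{2}{\left(t x \right)}
  -3·u^2·u_xx = - 6 A^{3} t^{3} x^{4} + 3 A^{2} B t^{2} x^{4} \sin{\left(x \right)} - 12 A^{2} B t^{2} x^{2} \sin{\left(x \right)} + 3 A^{2} C t^{4} x^{4} \cos{\left(t x \right)} - 12 A^{2} C t^{2} x^{2} \cos{\left(t x \right)} + 6 A B^{2} t x^{2} \sin^{2}{\left(x \right)} - 6 A B^{2} t \sin^{2}{\left(x \right)} + 6 A B C t^{3} x^{2} \sin{\left(x \right)} \cos{\left(t x \right)} + 6 A B C t x^{2} \sin{\left(x \right)} \cos{\left(t x \right)} - 12 A B C t \sin{\left(x \right)} \cos{\left(t x \right)} + 6 A C^{2} t^{3} x^{2} \cos^{2}{\left(t x \right)} - 6 A C^{2} t \cos^{2}{\left(t x \right)} + 3 B^{3} \sin^{3}{\left(x \right)} + 3 B^{2} C t^{2} \sin^{2}{\left(x \right)} \cos{\left(t x \right)} + 6 B^{2} C \sin^{2}{\left(x \right)} \cos{\left(t x \right)} + 6 B C^{2} t^{2} \sin{\left(x \right)} \cos^{2}{\left(t x \right)} + 3 B C^{2} \sin{\left(x \right)} \cos^{2}{\left(t x \right)} + 3 C^{3} t^{2} \cos^{3}{\left(t x \right)}
Sum these and collect like terms in the independent variables.
This must equal f(x, t) identically; expanded, f = 27 t^{4} x^{4} \cos{\left(t x \right)} + 216 t^{3} x^{5} - 36 t^{3} x^{4} \sin{\left(t x \right)} - 162 t^{3} x^{4} - 54 t^{3} x^{2} \sin{\left(x \right)} \cos{\left(t x \right)} + 18 t^{3} x^{2} \cos^{2}{\left(t x \right)} - \frac{9 t^{2} x^{6} \cos{\left(t x \right)}}{2} - 81 t^{2} x^{4} \sin{\left(x \right)} - 108 t^{2} x^{4} \cos{\left(x \right)} - 432 t^{2} x^{3} \sin{\left(x \right)} + 144 t^{2} x^{3} \cos{\left(t x \right)} + 72 t^{2} x^{2} \sin{\left(x \right)} \sin{\left(t x \right)} + 324 t^{2} x^{2} \sin{\left(x \right)} - 24 t^{2} x^{2} \sin{\left(t x \right)} \cos{\left(t x \right)} - 108 t^{2} x^{2} \cos{\left(t x \right)} + 27 t^{2} \sin^{2}{\left(x \right)} \cos{\left(t x \right)} - 18 t^{2} \sin{\left(x \right)} \cos^{2}{\left(t x \right)} + 3 t^{2} \cos^{3}{\left(t x \right)} + 9 t x^{4} \sin{\left(x \right)} \cos{\left(t x \right)} - 3 t x^{4} \cos^{2}{\left(t x \right)} + 162 t x^{2} \sin^{2}{\left(x \right)} + 216 t x^{2} \sin{\left(x \right)} \cos{\left(x \right)} - 54 t x^{2} \sin{\left(x \right)} \cos{\left(t x \right)} - 72 t x^{2} \cos{\left(x \right)} \cos{\left(t x \right)} + 216 t x \sin^{2}{\left(x \right)} - 144 t x \sin{\left(x \right)} \cos{\left(t x \right)} + 24 t x \cos^{2}{\left(t x \right)} - 36 t \sin^{2}{\left(x \right)} \sin{\left(t x \right)} - 162 t \sin^{2}{\left(x \right)} + 24 t \sin{\left(x \right)} \sin{\left(t x \right)} \cos{\left(t x \right)} + 108 t \sin{\left(x \right)} \cos{\left(t x \right)} - 4 t \sin{\left(t x \right)} \cos^{2}{\left(t x \right)} - 18 t \cos^{2}{\left(t x \right)} - \frac{9 x^{2} \sin^{2}{\left(x \right)} \cos{\left(t x \right)}}{2} + 3 x^{2} \sin{\left(x \right)} \cos^{2}{\left(t x \right)} - \frac{x^{2} \cos^{3}{\left(t x \right)}}{2} - 81 \sin^{3}{\left(x \right)} - 108 \sin^{2}{\left(x \right)} \cos{\left(x \right)} + 54 \sin^{2}{\left(x \right)} \cos{\left(t x \right)} + 72 \sin{\left(x \right)} \cos{\left(x \right)} \cos{\left(t x \right)} - 9 \sin{\left(x \right)} \cos^{2}{\left(t x \right)} - 12 \cos{\left(x \right)} \cos^{2}{\left(t x \right)}.
Matching coefficients of the independent functions:
(each divided by its leading coefficient; functions giving the same equation are listed together)
  [t \sin^{2}{\left(x \right)}, t x \sin^{2}{\left(x \right)}, t x^{2} \sin^{2}{\left(x \right)}, …]:  A B^{2} - 27 = 0
  [t \cos^{2}{\left(t x \right)}, t x \cos^{2}{\left(t x \right)}, t x^{4} \cos^{2}{\left(t x \right)}, …]:  A C^{2} - 3 = 0
  [t^{2} \cos^{3}{\left(t x \right)}, x^{2} \cos^{3}{\left(t x \right)}, t \sin{\left(t x \right)} \cos^{2}{\left(t x \right)}]:  C^{3} - 1 = 0
  [t^{3} x^{4}, t^{3} x^{5}]:  A^{3} - 27 = 0
  [\sin{\left(x \right)} \cos^{2}{\left(t x \right)}, \cos{\left(x \right)} \cos^{2}{\left(t x \right)}, t^{2} \sin{\left(x \right)} \cos^{2}{\left(t x \right)}, …]:  B C^{2} + 3 = 0
  [\sin^{2}{\left(x \right)} \cos{\left(x \right)}, \sin^{3}{\left(x \right)}]:  B^{3} + 27 = 0
  [\sin^{2}{\left(x \right)} \cos{\left(t x \right)}, t \sin^{2}{\left(x \right)} \sin{\left(t x \right)}, t^{2} \sin^{2}{\left(x \right)} \cos{\left(t x \right)}, …]:  B^{2} C - 9 = 0
  [t \sin{\left(x \right)} \cos{\left(t x \right)}, t x \sin{\left(x \right)} \cos{\left(t x \right)}, t x^{2} \sin{\left(x \right)} \cos{\left(t x \right)}, …]:  A B C + 9 = 0
  [t^{2} x^{2} \sin{\left(x \right)}, t^{2} x^{3} \sin{\left(x \right)}, t^{2} x^{4} \sin{\left(x \right)}, …]:  A^{2} B + 27 = 0
  [t^{2} x^{2} \cos{\left(t x \right)}, t^{2} x^{3} \cos{\left(t x \right)}, t^{2} x^{6} \cos{\left(t x \right)}, …]:  A^{2} C - 9 = 0
Solving: A = 3, B = -3, C = 1.
Check against the point condition:
  u(0, 0) = 1  ⟹  C = 1  ✓
Hence u(x, t) = 3 t x^{2} - 3 \sin{\left(x \right)} + \cos{\left(t x \right)}.

Answer: u(x, t) = 3 t x^{2} - 3 \sin{\left(x \right)} + \cos{\left(t x \right)}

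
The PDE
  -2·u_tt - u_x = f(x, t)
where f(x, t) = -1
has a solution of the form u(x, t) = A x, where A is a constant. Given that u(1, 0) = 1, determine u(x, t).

Answer: u(x, t) = x

Derivation:
Substitute the ansatz u = A x into the left-hand side.
Derivatives of the ansatz:
  u_tt = 0
  u_x = A
Term by term:
  -2·u_tt = 0
  -u_x = - A
So the left-hand side equals
  - A
This must equal f(x, t) = -1 identically.
Matching coefficients of the independent functions:
  [constant term]:  - A = -1
Solving: A = 1.
Check against the point condition:
  u(1, 0) = 1  ⟹  A = 1  ✓
Hence u(x, t) = x.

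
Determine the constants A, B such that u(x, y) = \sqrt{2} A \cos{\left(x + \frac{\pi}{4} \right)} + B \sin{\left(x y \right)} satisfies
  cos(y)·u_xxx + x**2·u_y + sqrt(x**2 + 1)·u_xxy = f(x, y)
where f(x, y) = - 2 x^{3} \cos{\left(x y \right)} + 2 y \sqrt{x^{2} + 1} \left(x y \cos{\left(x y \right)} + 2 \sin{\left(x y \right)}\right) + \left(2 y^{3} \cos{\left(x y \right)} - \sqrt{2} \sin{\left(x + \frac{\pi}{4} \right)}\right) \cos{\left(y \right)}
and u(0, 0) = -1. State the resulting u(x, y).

Substitute the ansatz u = \sqrt{2} A \cos{\left(x + \frac{\pi}{4} \right)} + B \sin{\left(x y \right)} into the left-hand side.
Derivatives of the ansatz:
  u_xxx = \sqrt{2} A \sin{\left(x + \frac{\pi}{4} \right)} - B y^{3} \cos{\left(x y \right)}
  u_y = B x \cos{\left(x y \right)}
  u_xxy = - B x y^{2} \cos{\left(x y \right)} - 2 B y \sin{\left(x y \right)}
Term by term:
  cos(y)·u_xxx = \sqrt{2} A \sin{\left(x + \frac{\pi}{4} \right)} \cos{\left(y \right)} - B y^{3} \cos{\left(y \right)} \cos{\left(x y \right)}
  x**2·u_y = B x^{3} \cos{\left(x y \right)}
  sqrt(x**2 + 1)·u_xxy = - B x y^{2} \sqrt{x^{2} + 1} \cos{\left(x y \right)} - 2 B y \sqrt{x^{2} + 1} \sin{\left(x y \right)}
So the left-hand side equals
  \sqrt{2} A \sin{\left(x + \frac{\pi}{4} \right)} \cos{\left(y \right)} + B x^{3} \cos{\left(x y \right)} - B x y^{2} \sqrt{x^{2} + 1} \cos{\left(x y \right)} - B y^{3} \cos{\left(y \right)} \cos{\left(x y \right)} - 2 B y \sqrt{x^{2} + 1} \sin{\left(x y \right)}
This must equal f(x, y) identically; expanded, f = - 2 x^{3} \cos{\left(x y \right)} + 2 x y^{2} \sqrt{x^{2} + 1} \cos{\left(x y \right)} + 2 y^{3} \cos{\left(y \right)} \cos{\left(x y \right)} + 4 y \sqrt{x^{2} + 1} \sin{\left(x y \right)} - \sqrt{2} \sin{\left(x + \frac{\pi}{4} \right)} \cos{\left(y \right)}.
Matching coefficients of the independent functions:
  [x^{3} \cos{\left(x y \right)}]:  B = -2
  [\sqrt{2} \sin{\left(x + \frac{\pi}{4} \right)} \cos{\left(y \right)}]:  A = -1
  [y \sqrt{x^{2} + 1} \sin{\left(x y \right)}]:  - 2 B = 4
  [y^{3} \cos{\left(y \right)} \cos{\left(x y \right)}, x y^{2} \sqrt{x^{2} + 1} \cos{\left(x y \right)}]:  - B = 2
Solving: A = -1, B = -2.
Check against the point condition:
  u(0, 0) = -1  ⟹  A = -1  ✓
Hence u(x, y) = - 2 \sin{\left(x y \right)} - \sqrt{2} \cos{\left(x + \frac{\pi}{4} \right)}.

Answer: u(x, y) = - 2 \sin{\left(x y \right)} - \sqrt{2} \cos{\left(x + \frac{\pi}{4} \right)}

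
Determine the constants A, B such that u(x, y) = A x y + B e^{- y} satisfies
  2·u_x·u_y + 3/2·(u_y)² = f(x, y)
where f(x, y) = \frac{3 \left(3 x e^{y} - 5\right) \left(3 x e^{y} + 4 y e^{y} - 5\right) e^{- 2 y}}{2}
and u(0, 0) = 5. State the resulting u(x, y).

Substitute the ansatz u = A x y + B e^{- y} into the left-hand side.
Derivatives of the ansatz:
  u_x = A y
  u_y = A x - B e^{- y}
Term by term:
  2·u_x·u_y = 2 A^{2} x y - 2 A B y e^{- y}
  3/2·(u_y)² = \frac{3 A^{2} x^{2}}{2} - 3 A B x e^{- y} + \frac{3 B^{2} e^{- 2 y}}{2}
So the left-hand side equals
  \frac{3 A^{2} x^{2}}{2} + 2 A^{2} x y - 3 A B x e^{- y} - 2 A B y e^{- y} + \frac{3 B^{2} e^{- 2 y}}{2}
This must equal f(x, y) identically; expanded, f = \frac{27 x^{2}}{2} + 18 x y - 45 x e^{- y} - 30 y e^{- y} + \frac{75 e^{- 2 y}}{2}.
Matching coefficients of the independent functions:
  [x^{2}]:  \frac{3 A^{2}}{2} = \frac{27}{2}
  [x y]:  2 A^{2} = 18
  [x e^{- y}]:  - 3 A B = -45
  [y e^{- y}]:  - 2 A B = -30
  [e^{- 2 y}]:  \frac{3 B^{2}}{2} = \frac{75}{2}
These equations allow (A, B) = (-3, -5) or (3, 5).
Impose the point condition(s):
  u(0, 0) = 5  ⟹  B = 5
Only A = 3, B = 5 satisfies everything.
Hence u(x, y) = 3 x y + 5 e^{- y}.

Answer: u(x, y) = 3 x y + 5 e^{- y}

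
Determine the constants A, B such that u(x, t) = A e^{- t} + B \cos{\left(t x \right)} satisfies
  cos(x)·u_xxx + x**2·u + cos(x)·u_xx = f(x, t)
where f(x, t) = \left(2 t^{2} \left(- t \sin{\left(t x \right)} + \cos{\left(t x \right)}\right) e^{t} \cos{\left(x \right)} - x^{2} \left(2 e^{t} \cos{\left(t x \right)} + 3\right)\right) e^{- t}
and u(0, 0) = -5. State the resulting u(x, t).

Answer: u(x, t) = - 2 \cos{\left(t x \right)} - 3 e^{- t}

Derivation:
Substitute the ansatz u = A e^{- t} + B \cos{\left(t x \right)} into the left-hand side.
Derivatives of the ansatz:
  u_xxx = B t^{3} \sin{\left(t x \right)}
  u_xx = - B t^{2} \cos{\left(t x \right)}
Term by term:
  cos(x)·u_xxx = B t^{3} \sin{\left(t x \right)} \cos{\left(x \right)}
  x**2·u = A x^{2} e^{- t} + B x^{2} \cos{\left(t x \right)}
  cos(x)·u_xx = - B t^{2} \cos{\left(x \right)} \cos{\left(t x \right)}
So the left-hand side equals
  A x^{2} e^{- t} + B t^{3} \sin{\left(t x \right)} \cos{\left(x \right)} - B t^{2} \cos{\left(x \right)} \cos{\left(t x \right)} + B x^{2} \cos{\left(t x \right)}
This must equal f(x, t) identically; expanded, f = - 2 t^{3} \sin{\left(t x \right)} \cos{\left(x \right)} + 2 t^{2} \cos{\left(x \right)} \cos{\left(t x \right)} - 2 x^{2} \cos{\left(t x \right)} - 3 x^{2} e^{- t}.
Matching coefficients of the independent functions:
  [x^{2} e^{- t}]:  A = -3
  [x^{2} \cos{\left(t x \right)}, t^{3} \sin{\left(t x \right)} \cos{\left(x \right)}]:  B = -2
  [t^{2} \cos{\left(x \right)} \cos{\left(t x \right)}]:  - B = 2
Solving: A = -3, B = -2.
Check against the point condition:
  u(0, 0) = -5  ⟹  A + B = -5  ✓
Hence u(x, t) = - 2 \cos{\left(t x \right)} - 3 e^{- t}.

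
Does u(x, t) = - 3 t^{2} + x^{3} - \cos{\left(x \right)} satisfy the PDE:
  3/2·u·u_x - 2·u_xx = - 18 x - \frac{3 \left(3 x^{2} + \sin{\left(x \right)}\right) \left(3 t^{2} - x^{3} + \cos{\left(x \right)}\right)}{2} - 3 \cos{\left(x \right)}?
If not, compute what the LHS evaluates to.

Evaluate each term of the left-hand side for u = - 3 t^{2} + x^{3} - \cos{\left(x \right)}.
Derivatives:
  u_x = 3 x^{2} + \sin{\left(x \right)}
  u_xx = 6 x + \cos{\left(x \right)}
Terms:
  3/2·u·u_x = - \frac{3 \left(3 x^{2} + \sin{\left(x \right)}\right) \left(3 t^{2} - x^{3} + \cos{\left(x \right)}\right)}{2}
  -2·u_xx = - 12 x - 2 \cos{\left(x \right)}
Sum: LHS = - 12 x - \frac{3 \left(3 x^{2} + \sin{\left(x \right)}\right) \left(3 t^{2} - x^{3} + \cos{\left(x \right)}\right)}{2} - 2 \cos{\left(x \right)}
Given right-hand side: - 18 x - \frac{3 \left(3 x^{2} + \sin{\left(x \right)}\right) \left(3 t^{2} - x^{3} + \cos{\left(x \right)}\right)}{2} - 3 \cos{\left(x \right)}. Difference LHS − RHS = 6 x + \cos{\left(x \right)} ≠ 0, so u is not a solution.

Answer: No, the LHS evaluates to - 12 x - \frac{3 \left(3 x^{2} + \sin{\left(x \right)}\right) \left(3 t^{2} - x^{3} + \cos{\left(x \right)}\right)}{2} - 2 \cos{\left(x \right)}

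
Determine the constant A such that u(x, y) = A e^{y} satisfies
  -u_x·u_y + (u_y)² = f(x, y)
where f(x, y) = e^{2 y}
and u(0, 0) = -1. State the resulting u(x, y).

Answer: u(x, y) = - e^{y}

Derivation:
Substitute the ansatz u = A e^{y} into the left-hand side.
Derivatives of the ansatz:
  u_x = 0
  u_y = A e^{y}
Term by term:
  -u_x·u_y = 0
  (u_y)² = A^{2} e^{2 y}
So the left-hand side equals
  A^{2} e^{2 y}
This must equal f(x, y) = e^{2 y} identically.
Matching coefficients of the independent functions:
  [e^{2 y}]:  A^{2} = 1
These equations allow (A) = (-1) or (1).
Impose the point condition(s):
  u(0, 0) = -1  ⟹  A = -1
Only A = -1 satisfies everything.
Hence u(x, y) = - e^{y}.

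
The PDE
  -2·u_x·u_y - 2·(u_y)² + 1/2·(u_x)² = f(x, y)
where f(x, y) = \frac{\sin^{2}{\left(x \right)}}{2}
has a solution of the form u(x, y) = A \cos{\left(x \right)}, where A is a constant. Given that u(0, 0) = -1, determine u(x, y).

Substitute the ansatz u = A \cos{\left(x \right)} into the left-hand side.
Derivatives of the ansatz:
  u_x = - A \sin{\left(x \right)}
  u_y = 0
Term by term:
  -2·u_x·u_y = 0
  -2·(u_y)² = 0
  1/2·(u_x)² = \frac{A^{2} \sin^{2}{\left(x \right)}}{2}
So the left-hand side equals
  \frac{A^{2} \sin^{2}{\left(x \right)}}{2}
This must equal f(x, y) = \frac{\sin^{2}{\left(x \right)}}{2} identically.
Matching coefficients of the independent functions:
  [\sin^{2}{\left(x \right)}]:  \frac{A^{2}}{2} = \frac{1}{2}
These equations allow (A) = (-1) or (1).
Impose the point condition(s):
  u(0, 0) = -1  ⟹  A = -1
Only A = -1 satisfies everything.
Hence u(x, y) = - \cos{\left(x \right)}.

Answer: u(x, y) = - \cos{\left(x \right)}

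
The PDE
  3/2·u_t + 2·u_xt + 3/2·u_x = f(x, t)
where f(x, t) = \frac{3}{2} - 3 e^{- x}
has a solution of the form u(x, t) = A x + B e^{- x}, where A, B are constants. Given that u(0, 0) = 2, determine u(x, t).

Substitute the ansatz u = A x + B e^{- x} into the left-hand side.
Derivatives of the ansatz:
  u_t = 0
  u_xt = 0
  u_x = A - B e^{- x}
Term by term:
  3/2·u_t = 0
  2·u_xt = 0
  3/2·u_x = \frac{3 A}{2} - \frac{3 B e^{- x}}{2}
So the left-hand side equals
  \frac{3 A}{2} - \frac{3 B e^{- x}}{2}
This must equal f(x, t) = \frac{3}{2} - 3 e^{- x} identically.
Matching coefficients of the independent functions:
  [constant term]:  \frac{3 A}{2} = \frac{3}{2}
  [e^{- x}]:  - \frac{3 B}{2} = -3
Solving: A = 1, B = 2.
Check against the point condition:
  u(0, 0) = 2  ⟹  B = 2  ✓
Hence u(x, t) = x + 2 e^{- x}.

Answer: u(x, t) = x + 2 e^{- x}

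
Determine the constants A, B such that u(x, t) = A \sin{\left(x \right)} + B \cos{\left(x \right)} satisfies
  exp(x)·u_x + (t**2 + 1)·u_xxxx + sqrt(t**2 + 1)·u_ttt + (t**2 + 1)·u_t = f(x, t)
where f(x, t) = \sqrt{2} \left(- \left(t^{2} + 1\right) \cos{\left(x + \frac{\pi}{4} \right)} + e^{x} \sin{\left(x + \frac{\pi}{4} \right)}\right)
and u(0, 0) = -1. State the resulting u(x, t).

Substitute the ansatz u = A \sin{\left(x \right)} + B \cos{\left(x \right)} into the left-hand side.
Derivatives of the ansatz:
  u_x = A \cos{\left(x \right)} - B \sin{\left(x \right)}
  u_xxxx = A \sin{\left(x \right)} + B \cos{\left(x \right)}
  u_ttt = 0
  u_t = 0
Term by term:
  exp(x)·u_x = A e^{x} \cos{\left(x \right)} - B e^{x} \sin{\left(x \right)}
  (t**2 + 1)·u_xxxx = A t^{2} \sin{\left(x \right)} + A \sin{\left(x \right)} + B t^{2} \cos{\left(x \right)} + B \cos{\left(x \right)}
  sqrt(t**2 + 1)·u_ttt = 0
  (t**2 + 1)·u_t = 0
So the left-hand side equals
  A t^{2} \sin{\left(x \right)} + A e^{x} \cos{\left(x \right)} + A \sin{\left(x \right)} + B t^{2} \cos{\left(x \right)} - B e^{x} \sin{\left(x \right)} + B \cos{\left(x \right)}
This must equal f(x, t) identically; expanded, f = t^{2} \sin{\left(x \right)} - t^{2} \cos{\left(x \right)} + e^{x} \sin{\left(x \right)} + e^{x} \cos{\left(x \right)} + \sin{\left(x \right)} - \cos{\left(x \right)}.
Matching coefficients of the independent functions:
  [t^{2} \sin{\left(x \right)}, e^{x} \cos{\left(x \right)}, \sin{\left(x \right)}]:  A = 1
  [t^{2} \cos{\left(x \right)}, \cos{\left(x \right)}]:  B = -1
  [e^{x} \sin{\left(x \right)}]:  - B = 1
Solving: A = 1, B = -1.
Check against the point condition:
  u(0, 0) = -1  ⟹  B = -1  ✓
Hence u(x, t) = \sin{\left(x \right)} - \cos{\left(x \right)}.

Answer: u(x, t) = \sin{\left(x \right)} - \cos{\left(x \right)}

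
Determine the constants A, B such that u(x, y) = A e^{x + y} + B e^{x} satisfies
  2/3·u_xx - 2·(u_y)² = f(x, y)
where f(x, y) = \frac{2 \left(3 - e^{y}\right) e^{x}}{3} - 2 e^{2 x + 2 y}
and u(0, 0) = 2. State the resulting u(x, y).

Substitute the ansatz u = A e^{x + y} + B e^{x} into the left-hand side.
Derivatives of the ansatz:
  u_xx = A e^{x} e^{y} + B e^{x}
  u_y = A e^{x} e^{y}
Term by term:
  2/3·u_xx = \frac{2 A e^{x} e^{y}}{3} + \frac{2 B e^{x}}{3}
  -2·(u_y)² = - 2 A^{2} e^{2 x} e^{2 y}
So the left-hand side equals
  - 2 A^{2} e^{2 x} e^{2 y} + \frac{2 A e^{x} e^{y}}{3} + \frac{2 B e^{x}}{3}
This must equal f(x, y) identically; expanded, f = - 2 e^{2 x} e^{2 y} - \frac{2 e^{x} e^{y}}{3} + 2 e^{x}.
Matching coefficients of the independent functions:
  [e^{x} e^{y}]:  \frac{2 A}{3} = - \frac{2}{3}
  [e^{2 x} e^{2 y}]:  - 2 A^{2} = -2
  [e^{x}]:  \frac{2 B}{3} = 2
Solving: A = -1, B = 3.
Check against the point condition:
  u(0, 0) = 2  ⟹  A + B = 2  ✓
Hence u(x, y) = 3 e^{x} - e^{x + y}.

Answer: u(x, y) = 3 e^{x} - e^{x + y}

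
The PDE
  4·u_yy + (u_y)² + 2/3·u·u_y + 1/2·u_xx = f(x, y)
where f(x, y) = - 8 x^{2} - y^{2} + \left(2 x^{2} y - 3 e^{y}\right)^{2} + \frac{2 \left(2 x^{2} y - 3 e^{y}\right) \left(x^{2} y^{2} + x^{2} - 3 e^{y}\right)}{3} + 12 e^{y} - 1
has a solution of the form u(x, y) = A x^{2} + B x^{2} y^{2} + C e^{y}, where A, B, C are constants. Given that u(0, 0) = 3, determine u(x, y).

Substitute the ansatz u = A x^{2} + B x^{2} y^{2} + C e^{y} into the left-hand side.
Derivatives of the ansatz:
  u_yy = 2 B x^{2} + C e^{y}
  u_y = 2 B x^{2} y + C e^{y}
  u_xx = 2 A + 2 B y^{2}
Term by term:
  4·u_yy = 8 B x^{2} + 4 C e^{y}
  (u_y)² = 4 B^{2} x^{4} y^{2} + 4 B C x^{2} y e^{y} + C^{2} e^{2 y}
  2/3·u·u_y = \frac{4 A B x^{4} y}{3} + \frac{2 A C x^{2} e^{y}}{3} + \frac{4 B^{2} x^{4} y^{3}}{3} + \frac{2 B C x^{2} y^{2} e^{y}}{3} + \frac{4 B C x^{2} y e^{y}}{3} + \frac{2 C^{2} e^{2 y}}{3}
  1/2·u_xx = A + B y^{2}
So the left-hand side equals
  \frac{4 A B x^{4} y}{3} + \frac{2 A C x^{2} e^{y}}{3} + A + \frac{4 B^{2} x^{4} y^{3}}{3} + 4 B^{2} x^{4} y^{2} + \frac{2 B C x^{2} y^{2} e^{y}}{3} + \frac{16 B C x^{2} y e^{y}}{3} + 8 B x^{2} + B y^{2} + \frac{5 C^{2} e^{2 y}}{3} + 4 C e^{y}
This must equal f(x, y) identically; expanded, f = \frac{4 x^{4} y^{3}}{3} + 4 x^{4} y^{2} + \frac{4 x^{4} y}{3} - 2 x^{2} y^{2} e^{y} - 16 x^{2} y e^{y} - 2 x^{2} e^{y} - 8 x^{2} - y^{2} + 15 e^{2 y} + 12 e^{y} - 1.
Matching coefficients of the independent functions:
  [constant term]:  A = -1
  [x^{2}]:  8 B = -8
  [y^{2}]:  B = -1
  [x^{2} e^{y}]:  \frac{2 A C}{3} = -2
  [x^{4} y]:  \frac{4 A B}{3} = \frac{4}{3}
  [x^{4} y^{2}]:  4 B^{2} = 4
  [x^{4} y^{3}]:  \frac{4 B^{2}}{3} = \frac{4}{3}
  [x^{2} y e^{y}]:  \frac{16 B C}{3} = -16
  [x^{2} y^{2} e^{y}]:  \frac{2 B C}{3} = -2
  [e^{y}]:  4 C = 12
  [e^{2 y}]:  \frac{5 C^{2}}{3} = 15
Solving: A = -1, B = -1, C = 3.
Check against the point condition:
  u(0, 0) = 3  ⟹  C = 3  ✓
Hence u(x, y) = - x^{2} y^{2} - x^{2} + 3 e^{y}.

Answer: u(x, y) = - x^{2} y^{2} - x^{2} + 3 e^{y}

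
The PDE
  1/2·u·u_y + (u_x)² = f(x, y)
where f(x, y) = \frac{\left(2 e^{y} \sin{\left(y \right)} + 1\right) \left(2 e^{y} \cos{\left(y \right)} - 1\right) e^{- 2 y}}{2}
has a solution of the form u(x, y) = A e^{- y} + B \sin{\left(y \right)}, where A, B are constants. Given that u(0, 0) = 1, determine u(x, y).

Substitute the ansatz u = A e^{- y} + B \sin{\left(y \right)} into the left-hand side.
Derivatives of the ansatz:
  u_y = - A e^{- y} + B \cos{\left(y \right)}
  u_x = 0
Term by term:
  1/2·u·u_y = - \frac{A^{2} e^{- 2 y}}{2} - \frac{A B e^{- y} \sin{\left(y \right)}}{2} + \frac{A B e^{- y} \cos{\left(y \right)}}{2} + \frac{B^{2} \sin{\left(y \right)} \cos{\left(y \right)}}{2}
  (u_x)² = 0
So the left-hand side equals
  - \frac{A^{2} e^{- 2 y}}{2} - \frac{A B e^{- y} \sin{\left(y \right)}}{2} + \frac{A B e^{- y} \cos{\left(y \right)}}{2} + \frac{B^{2} \sin{\left(y \right)} \cos{\left(y \right)}}{2}
This must equal f(x, y) identically; expanded, f = 2 \sin{\left(y \right)} \cos{\left(y \right)} - e^{- y} \sin{\left(y \right)} + e^{- y} \cos{\left(y \right)} - \frac{e^{- 2 y}}{2}.
Matching coefficients of the independent functions:
  [e^{- y} \sin{\left(y \right)}]:  - \frac{A B}{2} = -1
  [e^{- y} \cos{\left(y \right)}]:  \frac{A B}{2} = 1
  [\sin{\left(y \right)} \cos{\left(y \right)}]:  \frac{B^{2}}{2} = 2
  [e^{- 2 y}]:  - \frac{A^{2}}{2} = - \frac{1}{2}
These equations allow (A, B) = (-1, -2) or (1, 2).
Impose the point condition(s):
  u(0, 0) = 1  ⟹  A = 1
Only A = 1, B = 2 satisfies everything.
Hence u(x, y) = 2 \sin{\left(y \right)} + e^{- y}.

Answer: u(x, y) = 2 \sin{\left(y \right)} + e^{- y}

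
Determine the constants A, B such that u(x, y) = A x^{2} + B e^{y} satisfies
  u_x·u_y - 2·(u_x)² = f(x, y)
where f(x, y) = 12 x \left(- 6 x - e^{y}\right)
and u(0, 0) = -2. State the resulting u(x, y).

Substitute the ansatz u = A x^{2} + B e^{y} into the left-hand side.
Derivatives of the ansatz:
  u_x = 2 A x
  u_y = B e^{y}
Term by term:
  u_x·u_y = 2 A B x e^{y}
  -2·(u_x)² = - 8 A^{2} x^{2}
So the left-hand side equals
  - 8 A^{2} x^{2} + 2 A B x e^{y}
This must equal f(x, y) identically; expanded, f = - 72 x^{2} - 12 x e^{y}.
Matching coefficients of the independent functions:
  [x^{2}]:  - 8 A^{2} = -72
  [x e^{y}]:  2 A B = -12
These equations allow (A, B) = (-3, 2) or (3, -2).
Impose the point condition(s):
  u(0, 0) = -2  ⟹  B = -2
Only A = 3, B = -2 satisfies everything.
Hence u(x, y) = 3 x^{2} - 2 e^{y}.

Answer: u(x, y) = 3 x^{2} - 2 e^{y}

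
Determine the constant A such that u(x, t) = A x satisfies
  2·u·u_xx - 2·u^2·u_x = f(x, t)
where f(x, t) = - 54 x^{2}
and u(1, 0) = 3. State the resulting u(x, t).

Answer: u(x, t) = 3 x

Derivation:
Substitute the ansatz u = A x into the left-hand side.
Derivatives of the ansatz:
  u_xx = 0
  u_x = A
Term by term:
  2·u·u_xx = 0
  -2·u^2·u_x = - 2 A^{3} x^{2}
So the left-hand side equals
  - 2 A^{3} x^{2}
This must equal f(x, t) = - 54 x^{2} identically.
Matching coefficients of the independent functions:
  [x^{2}]:  - 2 A^{3} = -54
Solving: A = 3.
Check against the point condition:
  u(1, 0) = 3  ⟹  A = 3  ✓
Hence u(x, t) = 3 x.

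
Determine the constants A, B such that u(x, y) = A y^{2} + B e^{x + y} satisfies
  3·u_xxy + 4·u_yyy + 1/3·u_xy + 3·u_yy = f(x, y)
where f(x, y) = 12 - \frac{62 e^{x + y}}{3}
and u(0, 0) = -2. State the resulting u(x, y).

Substitute the ansatz u = A y^{2} + B e^{x + y} into the left-hand side.
Derivatives of the ansatz:
  u_xxy = B e^{x} e^{y}
  u_yyy = B e^{x} e^{y}
  u_xy = B e^{x} e^{y}
  u_yy = 2 A + B e^{x} e^{y}
Term by term:
  3·u_xxy = 3 B e^{x} e^{y}
  4·u_yyy = 4 B e^{x} e^{y}
  1/3·u_xy = \frac{B e^{x} e^{y}}{3}
  3·u_yy = 6 A + 3 B e^{x} e^{y}
So the left-hand side equals
  6 A + \frac{31 B e^{x} e^{y}}{3}
This must equal f(x, y) identically; expanded, f = - \frac{62 e^{x} e^{y}}{3} + 12.
Matching coefficients of the independent functions:
  [constant term]:  6 A = 12
  [e^{x} e^{y}]:  \frac{31 B}{3} = - \frac{62}{3}
Solving: A = 2, B = -2.
Check against the point condition:
  u(0, 0) = -2  ⟹  B = -2  ✓
Hence u(x, y) = 2 y^{2} - 2 e^{x + y}.

Answer: u(x, y) = 2 y^{2} - 2 e^{x + y}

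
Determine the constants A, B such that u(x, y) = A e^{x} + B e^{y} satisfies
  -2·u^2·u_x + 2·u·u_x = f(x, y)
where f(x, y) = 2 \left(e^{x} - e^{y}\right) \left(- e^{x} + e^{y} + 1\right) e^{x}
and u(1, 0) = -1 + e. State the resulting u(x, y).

Answer: u(x, y) = e^{x} - e^{y}

Derivation:
Substitute the ansatz u = A e^{x} + B e^{y} into the left-hand side.
Derivatives of the ansatz:
  u_x = A e^{x}
Term by term:
  -2·u^2·u_x = - 2 A^{3} e^{3 x} - 4 A^{2} B e^{2 x} e^{y} - 2 A B^{2} e^{x} e^{2 y}
  2·u·u_x = 2 A^{2} e^{2 x} + 2 A B e^{x} e^{y}
So the left-hand side equals
  - 2 A^{3} e^{3 x} - 4 A^{2} B e^{2 x} e^{y} + 2 A^{2} e^{2 x} - 2 A B^{2} e^{x} e^{2 y} + 2 A B e^{x} e^{y}
This must equal f(x, y) identically; expanded, f = - 2 e^{3 x} + 4 e^{2 x} e^{y} + 2 e^{2 x} - 2 e^{x} e^{2 y} - 2 e^{x} e^{y}.
Matching coefficients of the independent functions:
  [e^{x} e^{y}]:  2 A B = -2
  [e^{x} e^{2 y}]:  - 2 A B^{2} = -2
  [e^{2 x} e^{y}]:  - 4 A^{2} B = 4
  [e^{2 x}]:  2 A^{2} = 2
  [e^{3 x}]:  - 2 A^{3} = -2
Solving: A = 1, B = -1.
Check against the point condition:
  u(1, 0) = -1 + e  ⟹  e A + B = -1 + e  ✓
Hence u(x, y) = e^{x} - e^{y}.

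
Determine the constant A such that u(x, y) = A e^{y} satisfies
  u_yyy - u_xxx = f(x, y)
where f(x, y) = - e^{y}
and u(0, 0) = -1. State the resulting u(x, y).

Substitute the ansatz u = A e^{y} into the left-hand side.
Derivatives of the ansatz:
  u_yyy = A e^{y}
  u_xxx = 0
Term by term:
  u_yyy = A e^{y}
  -u_xxx = 0
So the left-hand side equals
  A e^{y}
This must equal f(x, y) = - e^{y} identically.
Matching coefficients of the independent functions:
  [e^{y}]:  A = -1
Solving: A = -1.
Check against the point condition:
  u(0, 0) = -1  ⟹  A = -1  ✓
Hence u(x, y) = - e^{y}.

Answer: u(x, y) = - e^{y}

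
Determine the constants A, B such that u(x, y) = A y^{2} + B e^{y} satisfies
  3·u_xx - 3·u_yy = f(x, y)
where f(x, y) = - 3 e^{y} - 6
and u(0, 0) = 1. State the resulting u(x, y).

Substitute the ansatz u = A y^{2} + B e^{y} into the left-hand side.
Derivatives of the ansatz:
  u_xx = 0
  u_yy = 2 A + B e^{y}
Term by term:
  3·u_xx = 0
  -3·u_yy = - 6 A - 3 B e^{y}
So the left-hand side equals
  - 6 A - 3 B e^{y}
This must equal f(x, y) = - 3 e^{y} - 6 identically.
Matching coefficients of the independent functions:
  [constant term]:  - 6 A = -6
  [e^{y}]:  - 3 B = -3
Solving: A = 1, B = 1.
Check against the point condition:
  u(0, 0) = 1  ⟹  B = 1  ✓
Hence u(x, y) = y^{2} + e^{y}.

Answer: u(x, y) = y^{2} + e^{y}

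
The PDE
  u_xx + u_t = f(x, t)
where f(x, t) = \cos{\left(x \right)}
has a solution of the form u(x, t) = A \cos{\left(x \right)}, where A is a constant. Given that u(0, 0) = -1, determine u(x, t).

Substitute the ansatz u = A \cos{\left(x \right)} into the left-hand side.
Derivatives of the ansatz:
  u_xx = - A \cos{\left(x \right)}
  u_t = 0
Term by term:
  u_xx = - A \cos{\left(x \right)}
  u_t = 0
So the left-hand side equals
  - A \cos{\left(x \right)}
This must equal f(x, t) = \cos{\left(x \right)} identically.
Matching coefficients of the independent functions:
  [\cos{\left(x \right)}]:  - A = 1
Solving: A = -1.
Check against the point condition:
  u(0, 0) = -1  ⟹  A = -1  ✓
Hence u(x, t) = - \cos{\left(x \right)}.

Answer: u(x, t) = - \cos{\left(x \right)}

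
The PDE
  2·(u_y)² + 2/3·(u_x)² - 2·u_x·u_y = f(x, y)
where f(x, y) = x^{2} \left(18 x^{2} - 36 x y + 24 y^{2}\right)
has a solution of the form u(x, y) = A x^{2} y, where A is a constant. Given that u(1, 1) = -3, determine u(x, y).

Substitute the ansatz u = A x^{2} y into the left-hand side.
Derivatives of the ansatz:
  u_y = A x^{2}
  u_x = 2 A x y
Term by term:
  2·(u_y)² = 2 A^{2} x^{4}
  2/3·(u_x)² = \frac{8 A^{2} x^{2} y^{2}}{3}
  -2·u_x·u_y = - 4 A^{2} x^{3} y
So the left-hand side equals
  2 A^{2} x^{4} - 4 A^{2} x^{3} y + \frac{8 A^{2} x^{2} y^{2}}{3}
This must equal f(x, y) identically; expanded, f = 18 x^{4} - 36 x^{3} y + 24 x^{2} y^{2}.
Matching coefficients of the independent functions:
  [x^{4}]:  2 A^{2} = 18
  [x^{2} y^{2}]:  \frac{8 A^{2}}{3} = 24
  [x^{3} y]:  - 4 A^{2} = -36
These equations allow (A) = (-3) or (3).
Impose the point condition(s):
  u(1, 1) = -3  ⟹  A = -3
Only A = -3 satisfies everything.
Hence u(x, y) = - 3 x^{2} y.

Answer: u(x, y) = - 3 x^{2} y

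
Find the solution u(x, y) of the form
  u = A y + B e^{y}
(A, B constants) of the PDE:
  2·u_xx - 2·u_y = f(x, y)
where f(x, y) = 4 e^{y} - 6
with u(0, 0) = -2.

Answer: u(x, y) = 3 y - 2 e^{y}

Derivation:
Substitute the ansatz u = A y + B e^{y} into the left-hand side.
Derivatives of the ansatz:
  u_xx = 0
  u_y = A + B e^{y}
Term by term:
  2·u_xx = 0
  -2·u_y = - 2 A - 2 B e^{y}
So the left-hand side equals
  - 2 A - 2 B e^{y}
This must equal f(x, y) = 4 e^{y} - 6 identically.
Matching coefficients of the independent functions:
  [constant term]:  - 2 A = -6
  [e^{y}]:  - 2 B = 4
Solving: A = 3, B = -2.
Check against the point condition:
  u(0, 0) = -2  ⟹  B = -2  ✓
Hence u(x, y) = 3 y - 2 e^{y}.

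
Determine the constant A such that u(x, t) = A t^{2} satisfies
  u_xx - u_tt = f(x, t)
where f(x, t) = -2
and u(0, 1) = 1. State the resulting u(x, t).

Answer: u(x, t) = t^{2}

Derivation:
Substitute the ansatz u = A t^{2} into the left-hand side.
Derivatives of the ansatz:
  u_xx = 0
  u_tt = 2 A
Term by term:
  u_xx = 0
  -u_tt = - 2 A
So the left-hand side equals
  - 2 A
This must equal f(x, t) = -2 identically.
Matching coefficients of the independent functions:
  [constant term]:  - 2 A = -2
Solving: A = 1.
Check against the point condition:
  u(0, 1) = 1  ⟹  A = 1  ✓
Hence u(x, t) = t^{2}.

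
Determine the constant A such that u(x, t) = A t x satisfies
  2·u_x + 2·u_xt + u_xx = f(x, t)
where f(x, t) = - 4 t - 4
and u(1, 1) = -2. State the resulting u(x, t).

Answer: u(x, t) = - 2 t x

Derivation:
Substitute the ansatz u = A t x into the left-hand side.
Derivatives of the ansatz:
  u_x = A t
  u_xt = A
  u_xx = 0
Term by term:
  2·u_x = 2 A t
  2·u_xt = 2 A
  u_xx = 0
So the left-hand side equals
  2 A t + 2 A
This must equal f(x, t) = - 4 t - 4 identically.
Matching coefficients of the independent functions:
  [constant term, t]:  2 A = -4
Solving: A = -2.
Check against the point condition:
  u(1, 1) = -2  ⟹  A = -2  ✓
Hence u(x, t) = - 2 t x.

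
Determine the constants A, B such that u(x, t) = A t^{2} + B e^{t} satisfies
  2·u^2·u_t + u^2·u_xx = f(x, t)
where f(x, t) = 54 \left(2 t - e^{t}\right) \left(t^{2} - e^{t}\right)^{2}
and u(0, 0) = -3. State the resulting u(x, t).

Substitute the ansatz u = A t^{2} + B e^{t} into the left-hand side.
Derivatives of the ansatz:
  u_t = 2 A t + B e^{t}
  u_xx = 0
Term by term:
  2·u^2·u_t = 4 A^{3} t^{5} + 2 A^{2} B t^{4} e^{t} + 8 A^{2} B t^{3} e^{t} + 4 A B^{2} t^{2} e^{2 t} + 4 A B^{2} t e^{2 t} + 2 B^{3} e^{3 t}
  u^2·u_xx = 0
So the left-hand side equals
  4 A^{3} t^{5} + 2 A^{2} B t^{4} e^{t} + 8 A^{2} B t^{3} e^{t} + 4 A B^{2} t^{2} e^{2 t} + 4 A B^{2} t e^{2 t} + 2 B^{3} e^{3 t}
This must equal f(x, t) identically; expanded, f = 108 t^{5} - 54 t^{4} e^{t} - 216 t^{3} e^{t} + 108 t^{2} e^{2 t} + 108 t e^{2 t} - 54 e^{3 t}.
Matching coefficients of the independent functions:
  [t^{5}]:  4 A^{3} = 108
  [t e^{2 t}, t^{2} e^{2 t}]:  4 A B^{2} = 108
  [t^{3} e^{t}]:  8 A^{2} B = -216
  [t^{4} e^{t}]:  2 A^{2} B = -54
  [e^{3 t}]:  2 B^{3} = -54
Solving: A = 3, B = -3.
Check against the point condition:
  u(0, 0) = -3  ⟹  B = -3  ✓
Hence u(x, t) = 3 t^{2} - 3 e^{t}.

Answer: u(x, t) = 3 t^{2} - 3 e^{t}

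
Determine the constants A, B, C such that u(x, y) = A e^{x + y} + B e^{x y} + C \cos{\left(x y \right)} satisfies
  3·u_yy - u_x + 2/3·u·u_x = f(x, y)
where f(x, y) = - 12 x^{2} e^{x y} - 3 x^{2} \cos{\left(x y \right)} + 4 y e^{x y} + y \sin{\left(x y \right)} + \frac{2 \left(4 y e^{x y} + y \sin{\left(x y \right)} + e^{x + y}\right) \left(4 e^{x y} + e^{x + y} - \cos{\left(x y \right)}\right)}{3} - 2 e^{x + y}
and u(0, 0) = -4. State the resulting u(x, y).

Answer: u(x, y) = - 4 e^{x y} - e^{x + y} + \cos{\left(x y \right)}

Derivation:
Substitute the ansatz u = A e^{x + y} + B e^{x y} + C \cos{\left(x y \right)} into the left-hand side.
Derivatives of the ansatz:
  u_yy = A e^{x} e^{y} + B x^{2} e^{x y} - C x^{2} \cos{\left(x y \right)}
  u_x = A e^{x} e^{y} + B y e^{x y} - C y \sin{\left(x y \right)}
Term by term:
  3·u_yy = 3 A e^{x} e^{y} + 3 B x^{2} e^{x y} - 3 C x^{2} \cos{\left(x y \right)}
  -u_x = - A e^{x} e^{y} - B y e^{x y} + C y \sin{\left(x y \right)}
  2/3·u·u_x = \frac{2 A^{2} e^{2 x} e^{2 y}}{3} + \frac{2 A B y e^{x} e^{y} e^{x y}}{3} + \frac{2 A B e^{x} e^{y} e^{x y}}{3} - \frac{2 A C y e^{x} e^{y} \sin{\left(x y \right)}}{3} + \frac{2 A C e^{x} e^{y} \cos{\left(x y \right)}}{3} + \frac{2 B^{2} y e^{2 x y}}{3} - \frac{2 B C y e^{x y} \sin{\left(x y \right)}}{3} + \frac{2 B C y e^{x y} \cos{\left(x y \right)}}{3} - \frac{2 C^{2} y \sin{\left(x y \right)} \cos{\left(x y \right)}}{3}
So the left-hand side equals
  \frac{2 A^{2} e^{2 x} e^{2 y}}{3} + \frac{2 A B y e^{x} e^{y} e^{x y}}{3} + \frac{2 A B e^{x} e^{y} e^{x y}}{3} - \frac{2 A C y e^{x} e^{y} \sin{\left(x y \right)}}{3} + \frac{2 A C e^{x} e^{y} \cos{\left(x y \right)}}{3} + 2 A e^{x} e^{y} + \frac{2 B^{2} y e^{2 x y}}{3} - \frac{2 B C y e^{x y} \sin{\left(x y \right)}}{3} + \frac{2 B C y e^{x y} \cos{\left(x y \right)}}{3} + 3 B x^{2} e^{x y} - B y e^{x y} - \frac{2 C^{2} y \sin{\left(x y \right)} \cos{\left(x y \right)}}{3} - 3 C x^{2} \cos{\left(x y \right)} + C y \sin{\left(x y \right)}
This must equal f(x, y) identically; expanded, f = - 12 x^{2} e^{x y} - 3 x^{2} \cos{\left(x y \right)} + \frac{8 y e^{x} e^{y} e^{x y}}{3} + \frac{2 y e^{x} e^{y} \sin{\left(x y \right)}}{3} + \frac{32 y e^{2 x y}}{3} + \frac{8 y e^{x y} \sin{\left(x y \right)}}{3} - \frac{8 y e^{x y} \cos{\left(x y \right)}}{3} + 4 y e^{x y} - \frac{2 y \sin{\left(x y \right)} \cos{\left(x y \right)}}{3} + y \sin{\left(x y \right)} + \frac{2 e^{2 x} e^{2 y}}{3} + \frac{8 e^{x} e^{y} e^{x y}}{3} - \frac{2 e^{x} e^{y} \cos{\left(x y \right)}}{3} - 2 e^{x} e^{y}.
Matching coefficients of the independent functions:
  [x^{2} e^{x y}]:  3 B = -12
  [x^{2} \cos{\left(x y \right)}]:  - 3 C = -3
  [y e^{x y}]:  - B = 4
  [y e^{2 x y}]:  \frac{2 B^{2}}{3} = \frac{32}{3}
  [y \sin{\left(x y \right)}]:  C = 1
  [e^{x} e^{y}]:  2 A = -2
  [e^{2 x} e^{2 y}]:  \frac{2 A^{2}}{3} = \frac{2}{3}
  [y e^{x y} \sin{\left(x y \right)}]:  - \frac{2 B C}{3} = \frac{8}{3}
  [y e^{x y} \cos{\left(x y \right)}]:  \frac{2 B C}{3} = - \frac{8}{3}
  [y \sin{\left(x y \right)} \cos{\left(x y \right)}]:  - \frac{2 C^{2}}{3} = - \frac{2}{3}
  [e^{x} e^{y} e^{x y}, y e^{x} e^{y} e^{x y}]:  \frac{2 A B}{3} = \frac{8}{3}
  [e^{x} e^{y} \cos{\left(x y \right)}]:  \frac{2 A C}{3} = - \frac{2}{3}
  [y e^{x} e^{y} \sin{\left(x y \right)}]:  - \frac{2 A C}{3} = \frac{2}{3}
Solving: A = -1, B = -4, C = 1.
Check against the point condition:
  u(0, 0) = -4  ⟹  A + B + C = -4  ✓
Hence u(x, y) = - 4 e^{x y} - e^{x + y} + \cos{\left(x y \right)}.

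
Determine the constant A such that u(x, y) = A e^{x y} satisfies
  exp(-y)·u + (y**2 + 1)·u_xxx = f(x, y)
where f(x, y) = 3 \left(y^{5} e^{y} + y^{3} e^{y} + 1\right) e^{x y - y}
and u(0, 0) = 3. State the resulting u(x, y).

Substitute the ansatz u = A e^{x y} into the left-hand side.
Derivatives of the ansatz:
  u_xxx = A y^{3} e^{x y}
Term by term:
  exp(-y)·u = A e^{- y} e^{x y}
  (y**2 + 1)·u_xxx = A y^{5} e^{x y} + A y^{3} e^{x y}
So the left-hand side equals
  A y^{5} e^{x y} + A y^{3} e^{x y} + A e^{- y} e^{x y}
This must equal f(x, y) identically; expanded, f = 3 y^{5} e^{x y} + 3 y^{3} e^{x y} + 3 e^{- y} e^{x y}.
Matching coefficients of the independent functions:
  [y^{3} e^{x y}, y^{5} e^{x y}, e^{- y} e^{x y}]:  A = 3
Solving: A = 3.
Check against the point condition:
  u(0, 0) = 3  ⟹  A = 3  ✓
Hence u(x, y) = 3 e^{x y}.

Answer: u(x, y) = 3 e^{x y}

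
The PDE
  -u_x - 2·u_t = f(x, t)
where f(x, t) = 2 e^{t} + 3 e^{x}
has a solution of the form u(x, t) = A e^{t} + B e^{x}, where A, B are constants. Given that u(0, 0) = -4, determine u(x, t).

Answer: u(x, t) = - e^{t} - 3 e^{x}

Derivation:
Substitute the ansatz u = A e^{t} + B e^{x} into the left-hand side.
Derivatives of the ansatz:
  u_x = B e^{x}
  u_t = A e^{t}
Term by term:
  -u_x = - B e^{x}
  -2·u_t = - 2 A e^{t}
So the left-hand side equals
  - 2 A e^{t} - B e^{x}
This must equal f(x, t) = 2 e^{t} + 3 e^{x} identically.
Matching coefficients of the independent functions:
  [e^{t}]:  - 2 A = 2
  [e^{x}]:  - B = 3
Solving: A = -1, B = -3.
Check against the point condition:
  u(0, 0) = -4  ⟹  A + B = -4  ✓
Hence u(x, t) = - e^{t} - 3 e^{x}.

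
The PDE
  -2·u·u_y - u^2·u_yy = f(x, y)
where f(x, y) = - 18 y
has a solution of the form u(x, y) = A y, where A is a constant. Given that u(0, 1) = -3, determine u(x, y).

Substitute the ansatz u = A y into the left-hand side.
Derivatives of the ansatz:
  u_y = A
  u_yy = 0
Term by term:
  -2·u·u_y = - 2 A^{2} y
  -u^2·u_yy = 0
So the left-hand side equals
  - 2 A^{2} y
This must equal f(x, y) = - 18 y identically.
Matching coefficients of the independent functions:
  [y]:  - 2 A^{2} = -18
These equations allow (A) = (-3) or (3).
Impose the point condition(s):
  u(0, 1) = -3  ⟹  A = -3
Only A = -3 satisfies everything.
Hence u(x, y) = - 3 y.

Answer: u(x, y) = - 3 y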